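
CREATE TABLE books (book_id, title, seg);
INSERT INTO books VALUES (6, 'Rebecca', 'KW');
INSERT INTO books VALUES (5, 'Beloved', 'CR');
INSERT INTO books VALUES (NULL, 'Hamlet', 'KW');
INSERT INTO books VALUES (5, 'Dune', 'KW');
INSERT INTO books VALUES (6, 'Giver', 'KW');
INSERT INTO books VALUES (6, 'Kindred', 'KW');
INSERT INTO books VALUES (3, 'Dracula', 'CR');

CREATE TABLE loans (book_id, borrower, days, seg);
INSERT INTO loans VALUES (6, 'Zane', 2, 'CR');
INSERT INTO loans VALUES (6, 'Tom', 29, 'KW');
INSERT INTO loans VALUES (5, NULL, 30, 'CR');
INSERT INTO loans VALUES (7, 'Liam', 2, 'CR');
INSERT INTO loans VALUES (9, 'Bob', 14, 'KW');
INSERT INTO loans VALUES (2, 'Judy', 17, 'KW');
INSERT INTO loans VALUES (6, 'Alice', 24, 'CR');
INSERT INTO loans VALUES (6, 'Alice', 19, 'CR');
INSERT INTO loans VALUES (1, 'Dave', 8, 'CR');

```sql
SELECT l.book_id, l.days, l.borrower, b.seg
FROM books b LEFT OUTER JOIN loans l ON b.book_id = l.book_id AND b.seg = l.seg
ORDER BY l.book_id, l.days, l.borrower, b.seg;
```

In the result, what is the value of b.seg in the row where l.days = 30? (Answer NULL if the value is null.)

CR

LEFT JOIN keeps every row from `books`; unmatched rows get NULL for `loans`'s columns.
Matching on b.book_id = l.book_id AND b.seg = l.seg. A NULL in a compared column never satisfies the condition.
Matched pairs: 4; unmatched b rows kept: 3.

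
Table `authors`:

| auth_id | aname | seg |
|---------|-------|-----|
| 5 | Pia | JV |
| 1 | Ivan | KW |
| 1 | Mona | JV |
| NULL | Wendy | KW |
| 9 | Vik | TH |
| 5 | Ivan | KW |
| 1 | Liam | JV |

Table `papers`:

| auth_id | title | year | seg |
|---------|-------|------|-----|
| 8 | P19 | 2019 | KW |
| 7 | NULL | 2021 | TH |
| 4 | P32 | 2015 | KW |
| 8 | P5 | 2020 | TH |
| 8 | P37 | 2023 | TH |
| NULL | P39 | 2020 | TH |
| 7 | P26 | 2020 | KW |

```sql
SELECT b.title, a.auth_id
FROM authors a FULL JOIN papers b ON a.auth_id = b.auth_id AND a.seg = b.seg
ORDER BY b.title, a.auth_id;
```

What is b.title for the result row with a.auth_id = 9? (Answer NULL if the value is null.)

FULL OUTER JOIN keeps every row from both sides; unmatched rows get NULL for the other side's columns.
Matching on a.auth_id = b.auth_id AND a.seg = b.seg. A NULL in a compared column never satisfies the condition.
Matched pairs: 0; unmatched a rows kept: 7; unmatched b rows kept: 7.

NULL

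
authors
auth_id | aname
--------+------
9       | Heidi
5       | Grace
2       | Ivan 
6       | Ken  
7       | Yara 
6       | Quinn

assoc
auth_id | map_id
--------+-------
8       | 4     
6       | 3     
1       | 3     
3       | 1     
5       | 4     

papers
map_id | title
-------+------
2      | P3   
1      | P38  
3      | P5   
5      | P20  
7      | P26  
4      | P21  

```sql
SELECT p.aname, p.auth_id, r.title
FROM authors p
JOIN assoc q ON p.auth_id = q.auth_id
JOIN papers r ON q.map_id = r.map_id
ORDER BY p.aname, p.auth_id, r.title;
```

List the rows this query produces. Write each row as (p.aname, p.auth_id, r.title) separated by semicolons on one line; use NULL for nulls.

(Grace, 5, P21); (Ken, 6, P5); (Quinn, 6, P5)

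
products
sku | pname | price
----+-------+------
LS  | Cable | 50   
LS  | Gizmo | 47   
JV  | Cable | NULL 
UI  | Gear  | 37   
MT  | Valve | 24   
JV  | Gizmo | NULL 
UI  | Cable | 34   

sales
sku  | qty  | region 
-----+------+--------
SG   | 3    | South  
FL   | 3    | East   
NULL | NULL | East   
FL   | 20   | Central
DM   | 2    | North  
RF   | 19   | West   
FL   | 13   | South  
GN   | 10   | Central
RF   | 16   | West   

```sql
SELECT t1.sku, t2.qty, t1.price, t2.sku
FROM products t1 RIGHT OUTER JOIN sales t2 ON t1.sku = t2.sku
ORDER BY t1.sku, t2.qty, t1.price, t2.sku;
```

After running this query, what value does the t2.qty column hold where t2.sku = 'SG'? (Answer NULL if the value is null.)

3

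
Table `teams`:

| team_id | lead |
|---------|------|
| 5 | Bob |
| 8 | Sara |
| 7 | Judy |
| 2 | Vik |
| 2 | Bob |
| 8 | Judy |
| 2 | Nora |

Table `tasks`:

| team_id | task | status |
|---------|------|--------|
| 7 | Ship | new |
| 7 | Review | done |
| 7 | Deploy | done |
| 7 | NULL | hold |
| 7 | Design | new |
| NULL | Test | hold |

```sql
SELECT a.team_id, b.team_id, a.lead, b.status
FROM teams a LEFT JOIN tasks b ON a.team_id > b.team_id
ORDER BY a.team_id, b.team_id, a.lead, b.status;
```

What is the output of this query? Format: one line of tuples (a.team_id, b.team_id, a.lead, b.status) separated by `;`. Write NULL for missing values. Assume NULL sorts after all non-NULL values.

LEFT JOIN keeps every row from `teams`; unmatched rows get NULL for `tasks`'s columns.
Matching on a.team_id > b.team_id. A NULL in a compared column never satisfies the condition.
- a row (team_id=5): no match → kept, b columns NULL.
- a row (team_id=8): matches 5 b row(s) → 5 output row(s).
- a row (team_id=7): no match → kept, b columns NULL.
- a row (team_id=2): no match → kept, b columns NULL.
- a row (team_id=2): no match → kept, b columns NULL.
- a row (team_id=8): matches 5 b row(s) → 5 output row(s).
- a row (team_id=2): no match → kept, b columns NULL.

(2, NULL, Bob, NULL); (2, NULL, Nora, NULL); (2, NULL, Vik, NULL); (5, NULL, Bob, NULL); (7, NULL, Judy, NULL); (8, 7, Judy, done); (8, 7, Judy, done); (8, 7, Judy, hold); (8, 7, Judy, new); (8, 7, Judy, new); (8, 7, Sara, done); (8, 7, Sara, done); (8, 7, Sara, hold); (8, 7, Sara, new); (8, 7, Sara, new)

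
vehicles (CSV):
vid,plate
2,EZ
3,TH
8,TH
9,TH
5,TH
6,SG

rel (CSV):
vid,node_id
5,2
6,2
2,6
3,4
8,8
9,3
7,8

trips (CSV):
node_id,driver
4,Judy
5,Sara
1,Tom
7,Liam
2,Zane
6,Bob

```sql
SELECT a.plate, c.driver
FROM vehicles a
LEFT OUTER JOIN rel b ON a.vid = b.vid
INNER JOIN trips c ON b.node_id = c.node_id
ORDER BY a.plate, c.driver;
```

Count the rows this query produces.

4

Joins associate left-to-right: vehicles LEFT JOIN rel on vid gives 6 intermediate row(s).
Then INNER JOIN `trips c` on node_id: keep only rows whose b.node_id appears in c.
Result: 4 row(s).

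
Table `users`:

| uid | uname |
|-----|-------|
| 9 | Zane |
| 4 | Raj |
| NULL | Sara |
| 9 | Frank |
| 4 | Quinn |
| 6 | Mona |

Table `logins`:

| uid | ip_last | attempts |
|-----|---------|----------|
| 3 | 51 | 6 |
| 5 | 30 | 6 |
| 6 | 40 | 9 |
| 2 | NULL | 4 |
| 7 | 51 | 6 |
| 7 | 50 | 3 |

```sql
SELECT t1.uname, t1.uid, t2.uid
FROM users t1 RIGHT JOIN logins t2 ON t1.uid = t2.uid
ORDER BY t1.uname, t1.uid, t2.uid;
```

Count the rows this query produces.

6

RIGHT JOIN keeps every row from `logins`; unmatched rows get NULL for `users`'s columns.
Matching on t1.uid = t2.uid. A NULL in a compared column never satisfies the condition.
Matched pairs: 1; unmatched t2 rows kept: 5.
Total: 1 matched + 5 padded = 6 rows.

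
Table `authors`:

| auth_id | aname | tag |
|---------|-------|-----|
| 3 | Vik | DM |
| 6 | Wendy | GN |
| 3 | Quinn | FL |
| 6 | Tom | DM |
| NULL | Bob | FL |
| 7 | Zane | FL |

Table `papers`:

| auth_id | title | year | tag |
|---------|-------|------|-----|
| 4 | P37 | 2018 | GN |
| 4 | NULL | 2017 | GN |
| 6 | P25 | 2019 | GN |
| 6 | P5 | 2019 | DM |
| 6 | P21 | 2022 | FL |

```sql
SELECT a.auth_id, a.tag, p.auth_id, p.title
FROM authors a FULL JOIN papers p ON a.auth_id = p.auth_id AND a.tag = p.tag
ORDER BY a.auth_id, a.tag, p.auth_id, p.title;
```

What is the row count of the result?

FULL OUTER JOIN keeps every row from both sides; unmatched rows get NULL for the other side's columns.
Matching on a.auth_id = p.auth_id AND a.tag = p.tag. A NULL in a compared column never satisfies the condition.
- a row (auth_id=3, tag=DM): no match → kept, p columns NULL.
- a row (auth_id=6, tag=GN): matches 1 p row(s) → 1 output row(s).
- a row (auth_id=3, tag=FL): no match → kept, p columns NULL.
- a row (auth_id=6, tag=DM): matches 1 p row(s) → 1 output row(s).
- a row (auth_id=NULL, tag=FL): no match → kept, p columns NULL.
- a row (auth_id=7, tag=FL): no match → kept, p columns NULL.
- 3 p row(s) had no a match → kept, a columns NULL.
Total: 2 matched + 7 padded = 9 rows.

9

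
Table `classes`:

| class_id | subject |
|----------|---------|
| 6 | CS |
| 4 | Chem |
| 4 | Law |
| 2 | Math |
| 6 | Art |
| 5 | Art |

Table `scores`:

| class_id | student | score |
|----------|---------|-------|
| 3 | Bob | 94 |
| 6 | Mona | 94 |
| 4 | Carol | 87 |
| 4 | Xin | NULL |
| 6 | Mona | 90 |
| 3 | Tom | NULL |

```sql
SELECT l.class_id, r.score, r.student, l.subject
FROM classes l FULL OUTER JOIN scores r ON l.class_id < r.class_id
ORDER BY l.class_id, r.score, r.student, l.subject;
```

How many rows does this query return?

14

FULL OUTER JOIN keeps every row from both sides; unmatched rows get NULL for the other side's columns.
Matching on l.class_id < r.class_id.
Matched pairs: 12; unmatched l rows kept: 2; unmatched r rows kept: 0.
Total: 12 matched + 2 padded = 14 rows.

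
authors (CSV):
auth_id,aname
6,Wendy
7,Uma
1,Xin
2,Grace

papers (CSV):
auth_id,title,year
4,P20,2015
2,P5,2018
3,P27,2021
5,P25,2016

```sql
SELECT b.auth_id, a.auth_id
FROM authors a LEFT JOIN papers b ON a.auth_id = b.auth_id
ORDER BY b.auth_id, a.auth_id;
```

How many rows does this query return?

LEFT JOIN keeps every row from `authors`; unmatched rows get NULL for `papers`'s columns.
Matching on a.auth_id = b.auth_id.
- a[0] auth_id=6 → no match; kept with NULLs on the b side.
- a[1] auth_id=7 → no match; kept with NULLs on the b side.
- a[2] auth_id=1 → no match; kept with NULLs on the b side.
- a[3] auth_id=2 → 1 match(es) in b → 1 row(s).
Total: 1 matched + 3 padded = 4 rows.

4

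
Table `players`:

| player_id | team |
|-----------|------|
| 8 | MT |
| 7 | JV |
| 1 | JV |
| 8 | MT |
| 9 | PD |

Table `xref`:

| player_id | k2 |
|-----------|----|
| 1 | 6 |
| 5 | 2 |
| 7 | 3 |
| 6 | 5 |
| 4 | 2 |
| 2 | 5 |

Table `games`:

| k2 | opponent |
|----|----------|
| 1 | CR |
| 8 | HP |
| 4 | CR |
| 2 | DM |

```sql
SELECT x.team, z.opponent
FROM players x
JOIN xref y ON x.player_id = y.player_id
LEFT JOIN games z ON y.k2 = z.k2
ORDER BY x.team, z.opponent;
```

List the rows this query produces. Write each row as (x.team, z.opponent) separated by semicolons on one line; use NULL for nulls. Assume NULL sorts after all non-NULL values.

Evaluate left to right. First `players x INNER JOIN xref y` on player_id: 2 row(s).
Then LEFT JOIN `games z` on k2: each of those 2 rows is kept; rows whose y.k2 has no match in z get NULL for z's columns.

(JV, NULL); (JV, NULL)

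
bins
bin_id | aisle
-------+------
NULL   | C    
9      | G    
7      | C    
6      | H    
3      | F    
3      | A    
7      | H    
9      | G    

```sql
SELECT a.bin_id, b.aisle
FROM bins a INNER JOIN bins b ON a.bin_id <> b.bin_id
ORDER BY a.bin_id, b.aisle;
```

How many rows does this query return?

36

INNER JOIN keeps only pairs where the ON condition holds.
Matching on a.bin_id <> b.bin_id. A NULL in a compared column never satisfies the condition.
Matched pairs: 36.
Total: 36 rows.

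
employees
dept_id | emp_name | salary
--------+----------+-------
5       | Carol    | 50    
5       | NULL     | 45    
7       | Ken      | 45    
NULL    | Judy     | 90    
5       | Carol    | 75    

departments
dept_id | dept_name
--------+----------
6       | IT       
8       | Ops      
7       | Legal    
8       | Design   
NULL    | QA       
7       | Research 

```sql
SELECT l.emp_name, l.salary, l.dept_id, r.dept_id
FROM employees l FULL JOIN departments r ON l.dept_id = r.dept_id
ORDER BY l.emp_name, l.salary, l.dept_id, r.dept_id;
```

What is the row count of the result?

10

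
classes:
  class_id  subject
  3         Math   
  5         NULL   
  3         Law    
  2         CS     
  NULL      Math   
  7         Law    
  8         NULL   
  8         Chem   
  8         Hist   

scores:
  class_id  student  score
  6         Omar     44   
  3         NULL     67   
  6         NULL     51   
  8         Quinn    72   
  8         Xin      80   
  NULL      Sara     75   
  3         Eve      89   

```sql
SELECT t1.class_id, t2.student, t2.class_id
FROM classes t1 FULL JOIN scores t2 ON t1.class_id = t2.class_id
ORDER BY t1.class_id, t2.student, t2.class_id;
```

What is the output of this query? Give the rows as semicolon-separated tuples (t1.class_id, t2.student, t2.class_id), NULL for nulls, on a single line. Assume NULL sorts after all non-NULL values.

FULL OUTER JOIN keeps every row from both sides; unmatched rows get NULL for the other side's columns.
Matching on t1.class_id = t2.class_id. A NULL in a compared column never satisfies the condition.
- t1[0] class_id=3 → 2 match(es) in t2 → 2 row(s).
- t1[1] class_id=5 → no match; kept with NULLs on the t2 side.
- t1[2] class_id=3 → 2 match(es) in t2 → 2 row(s).
- t1[3] class_id=2 → no match; kept with NULLs on the t2 side.
- t1[4] class_id=NULL → no match; kept with NULLs on the t2 side.
- t1[5] class_id=7 → no match; kept with NULLs on the t2 side.
- t1[6] class_id=8 → 2 match(es) in t2 → 2 row(s).
- t1[7] class_id=8 → 2 match(es) in t2 → 2 row(s).
- t1[8] class_id=8 → 2 match(es) in t2 → 2 row(s).
- 3 t2 row(s) had no t1 match → kept, t1 columns NULL.

(2, NULL, NULL); (3, Eve, 3); (3, Eve, 3); (3, NULL, 3); (3, NULL, 3); (5, NULL, NULL); (7, NULL, NULL); (8, Quinn, 8); (8, Quinn, 8); (8, Quinn, 8); (8, Xin, 8); (8, Xin, 8); (8, Xin, 8); (NULL, Omar, 6); (NULL, Sara, NULL); (NULL, NULL, 6); (NULL, NULL, NULL)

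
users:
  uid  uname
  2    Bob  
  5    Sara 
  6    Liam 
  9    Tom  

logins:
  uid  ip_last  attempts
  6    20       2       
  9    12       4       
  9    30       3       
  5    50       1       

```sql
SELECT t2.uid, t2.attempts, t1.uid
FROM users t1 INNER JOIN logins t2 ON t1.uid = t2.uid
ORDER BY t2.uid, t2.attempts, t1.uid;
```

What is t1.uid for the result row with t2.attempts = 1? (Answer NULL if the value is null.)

5

INNER JOIN keeps only pairs where the ON condition holds.
Matching on t1.uid = t2.uid.
- t1 (uid=2) has no partner → excluded.
- t1 (uid=5) pairs with 1 row(s) of t2.
- t1 (uid=6) pairs with 1 row(s) of t2.
- t1 (uid=9) pairs with 2 row(s) of t2.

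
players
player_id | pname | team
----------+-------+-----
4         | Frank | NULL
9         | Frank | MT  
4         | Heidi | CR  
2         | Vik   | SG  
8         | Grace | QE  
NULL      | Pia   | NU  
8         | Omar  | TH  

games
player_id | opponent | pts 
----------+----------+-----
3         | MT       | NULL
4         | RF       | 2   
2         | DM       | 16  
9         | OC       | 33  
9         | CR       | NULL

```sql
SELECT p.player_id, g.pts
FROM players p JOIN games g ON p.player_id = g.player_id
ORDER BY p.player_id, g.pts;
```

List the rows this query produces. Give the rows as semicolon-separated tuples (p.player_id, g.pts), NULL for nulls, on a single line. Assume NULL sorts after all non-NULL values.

INNER JOIN keeps only pairs where the ON condition holds.
Matching on p.player_id = g.player_id. A NULL in a compared column never satisfies the condition.
- p[0] player_id=4 → 1 match(es) in g → 1 row(s).
- p[1] player_id=9 → 2 match(es) in g → 2 row(s).
- p[2] player_id=4 → 1 match(es) in g → 1 row(s).
- p[3] player_id=2 → 1 match(es) in g → 1 row(s).
- p[4] player_id=8 → no match; dropped.
- p[5] player_id=NULL → no match; dropped.
- p[6] player_id=8 → no match; dropped.
After projecting and ordering:
p.player_id | g.pts
2 | 16
4 | 2
4 | 2
9 | 33
9 | NULL

(2, 16); (4, 2); (4, 2); (9, 33); (9, NULL)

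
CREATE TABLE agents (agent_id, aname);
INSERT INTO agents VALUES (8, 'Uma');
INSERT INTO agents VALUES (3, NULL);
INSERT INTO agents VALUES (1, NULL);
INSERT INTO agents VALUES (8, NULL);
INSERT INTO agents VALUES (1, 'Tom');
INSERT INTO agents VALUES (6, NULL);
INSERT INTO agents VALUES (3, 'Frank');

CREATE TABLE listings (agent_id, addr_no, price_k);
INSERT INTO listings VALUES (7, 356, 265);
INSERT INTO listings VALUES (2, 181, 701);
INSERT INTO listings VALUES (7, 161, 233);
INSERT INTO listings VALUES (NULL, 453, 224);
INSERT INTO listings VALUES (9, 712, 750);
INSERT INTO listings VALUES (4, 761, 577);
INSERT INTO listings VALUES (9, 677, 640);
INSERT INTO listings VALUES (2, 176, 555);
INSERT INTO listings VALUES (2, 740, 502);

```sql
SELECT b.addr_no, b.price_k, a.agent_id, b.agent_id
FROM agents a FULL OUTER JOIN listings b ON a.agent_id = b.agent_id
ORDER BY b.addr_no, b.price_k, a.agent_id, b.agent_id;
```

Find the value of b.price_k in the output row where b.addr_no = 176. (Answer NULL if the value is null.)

FULL OUTER JOIN keeps every row from both sides; unmatched rows get NULL for the other side's columns.
Matching on a.agent_id = b.agent_id. A NULL in a compared column never satisfies the condition.
- agent_id=8: no b row matches, row kept with b columns NULL.
- agent_id=3: no b row matches, row kept with b columns NULL.
- agent_id=1: no b row matches, row kept with b columns NULL.
- agent_id=8: no b row matches, row kept with b columns NULL.
- agent_id=1: no b row matches, row kept with b columns NULL.
- agent_id=6: no b row matches, row kept with b columns NULL.
- agent_id=3: no b row matches, row kept with b columns NULL.
- 9 b row(s) had no a match → kept, a columns NULL.

555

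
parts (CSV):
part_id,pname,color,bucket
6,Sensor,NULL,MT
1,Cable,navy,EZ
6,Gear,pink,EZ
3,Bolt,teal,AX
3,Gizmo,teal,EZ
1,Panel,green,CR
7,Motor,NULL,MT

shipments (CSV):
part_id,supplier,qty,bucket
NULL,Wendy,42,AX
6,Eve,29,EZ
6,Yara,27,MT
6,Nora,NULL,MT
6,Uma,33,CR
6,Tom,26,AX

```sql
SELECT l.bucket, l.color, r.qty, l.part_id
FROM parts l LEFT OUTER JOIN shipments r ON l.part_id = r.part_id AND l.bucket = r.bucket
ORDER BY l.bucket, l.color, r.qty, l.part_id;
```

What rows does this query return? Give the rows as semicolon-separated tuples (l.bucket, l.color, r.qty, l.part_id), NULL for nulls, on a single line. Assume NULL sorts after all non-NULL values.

LEFT JOIN keeps every row from `parts`; unmatched rows get NULL for `shipments`'s columns.
Matching on l.part_id = r.part_id AND l.bucket = r.bucket. A NULL in a compared column never satisfies the condition.
Matched pairs: 3; unmatched l rows kept: 5.

(AX, teal, NULL, 3); (CR, green, NULL, 1); (EZ, navy, NULL, 1); (EZ, pink, 29, 6); (EZ, teal, NULL, 3); (MT, NULL, 27, 6); (MT, NULL, NULL, 6); (MT, NULL, NULL, 7)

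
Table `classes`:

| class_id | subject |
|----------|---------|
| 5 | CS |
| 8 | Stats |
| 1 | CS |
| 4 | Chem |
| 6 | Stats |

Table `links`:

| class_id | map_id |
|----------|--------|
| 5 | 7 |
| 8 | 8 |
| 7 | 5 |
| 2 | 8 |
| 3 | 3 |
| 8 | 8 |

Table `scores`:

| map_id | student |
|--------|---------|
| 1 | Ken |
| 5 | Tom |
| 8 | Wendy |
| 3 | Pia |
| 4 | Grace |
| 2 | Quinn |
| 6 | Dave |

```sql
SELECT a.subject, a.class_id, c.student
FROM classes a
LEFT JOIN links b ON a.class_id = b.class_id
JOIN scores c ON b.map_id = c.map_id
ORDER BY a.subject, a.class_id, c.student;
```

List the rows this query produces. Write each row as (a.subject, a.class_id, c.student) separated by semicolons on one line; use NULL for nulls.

(Stats, 8, Wendy); (Stats, 8, Wendy)

Evaluate left to right. First `classes a LEFT JOIN links b` on class_id: 6 row(s).
Then INNER JOIN `scores c` on map_id: keep only rows whose b.map_id appears in c.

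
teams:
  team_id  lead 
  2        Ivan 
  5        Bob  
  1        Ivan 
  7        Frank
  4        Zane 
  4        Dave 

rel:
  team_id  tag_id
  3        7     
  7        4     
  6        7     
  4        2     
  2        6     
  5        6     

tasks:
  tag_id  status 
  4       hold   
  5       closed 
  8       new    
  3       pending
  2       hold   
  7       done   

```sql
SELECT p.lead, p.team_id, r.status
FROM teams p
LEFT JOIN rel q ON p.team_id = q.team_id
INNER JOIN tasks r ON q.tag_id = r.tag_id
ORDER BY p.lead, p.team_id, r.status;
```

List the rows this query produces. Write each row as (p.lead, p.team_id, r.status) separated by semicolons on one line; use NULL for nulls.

(Dave, 4, hold); (Frank, 7, hold); (Zane, 4, hold)

Step 1 — p LEFT JOIN q on team_id → 6 row(s).
Then INNER JOIN `tasks r` on tag_id: keep only rows whose q.tag_id appears in r.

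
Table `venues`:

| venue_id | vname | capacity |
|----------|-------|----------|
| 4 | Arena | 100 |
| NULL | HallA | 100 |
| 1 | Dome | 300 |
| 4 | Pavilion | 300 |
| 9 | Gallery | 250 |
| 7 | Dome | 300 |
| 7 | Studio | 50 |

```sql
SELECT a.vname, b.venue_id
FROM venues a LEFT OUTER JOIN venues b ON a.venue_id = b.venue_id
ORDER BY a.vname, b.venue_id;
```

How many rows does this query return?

LEFT JOIN keeps every row from `venues a`; unmatched rows get NULL for `venues b`'s columns.
Matching on a.venue_id = b.venue_id. A NULL in a compared column never satisfies the condition.
Matched pairs: 10; unmatched a rows kept: 1.
Total: 10 matched + 1 padded = 11 rows.

11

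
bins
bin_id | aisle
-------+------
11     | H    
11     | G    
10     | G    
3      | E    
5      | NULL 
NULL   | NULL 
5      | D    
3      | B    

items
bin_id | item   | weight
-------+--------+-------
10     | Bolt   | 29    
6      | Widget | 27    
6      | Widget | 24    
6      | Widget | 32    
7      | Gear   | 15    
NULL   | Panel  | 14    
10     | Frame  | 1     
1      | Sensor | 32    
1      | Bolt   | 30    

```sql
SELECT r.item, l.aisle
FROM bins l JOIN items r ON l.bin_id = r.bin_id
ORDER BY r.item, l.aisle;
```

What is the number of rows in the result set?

2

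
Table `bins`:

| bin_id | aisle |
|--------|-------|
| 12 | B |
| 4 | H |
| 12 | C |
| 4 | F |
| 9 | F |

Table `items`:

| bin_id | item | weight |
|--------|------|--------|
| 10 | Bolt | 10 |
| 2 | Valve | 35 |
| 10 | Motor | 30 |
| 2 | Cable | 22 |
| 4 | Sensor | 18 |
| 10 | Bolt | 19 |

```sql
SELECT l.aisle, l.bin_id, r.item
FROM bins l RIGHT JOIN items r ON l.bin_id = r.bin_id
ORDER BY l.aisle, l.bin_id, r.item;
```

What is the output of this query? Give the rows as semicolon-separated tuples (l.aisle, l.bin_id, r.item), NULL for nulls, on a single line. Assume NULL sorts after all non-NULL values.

RIGHT JOIN keeps every row from `items`; unmatched rows get NULL for `bins`'s columns.
Matching on l.bin_id = r.bin_id.
- l[0] bin_id=12 → no match.
- l[1] bin_id=4 → 1 match(es) in r → 1 row(s).
- l[2] bin_id=12 → no match.
- l[3] bin_id=4 → 1 match(es) in r → 1 row(s).
- l[4] bin_id=9 → no match.
- 5 row(s) from r found no l partner → padded with NULL.
After projecting and ordering:
l.aisle | l.bin_id | r.item
F | 4 | Sensor
H | 4 | Sensor
NULL | NULL | Bolt
NULL | NULL | Bolt
NULL | NULL | Cable
NULL | NULL | Motor
NULL | NULL | Valve

(F, 4, Sensor); (H, 4, Sensor); (NULL, NULL, Bolt); (NULL, NULL, Bolt); (NULL, NULL, Cable); (NULL, NULL, Motor); (NULL, NULL, Valve)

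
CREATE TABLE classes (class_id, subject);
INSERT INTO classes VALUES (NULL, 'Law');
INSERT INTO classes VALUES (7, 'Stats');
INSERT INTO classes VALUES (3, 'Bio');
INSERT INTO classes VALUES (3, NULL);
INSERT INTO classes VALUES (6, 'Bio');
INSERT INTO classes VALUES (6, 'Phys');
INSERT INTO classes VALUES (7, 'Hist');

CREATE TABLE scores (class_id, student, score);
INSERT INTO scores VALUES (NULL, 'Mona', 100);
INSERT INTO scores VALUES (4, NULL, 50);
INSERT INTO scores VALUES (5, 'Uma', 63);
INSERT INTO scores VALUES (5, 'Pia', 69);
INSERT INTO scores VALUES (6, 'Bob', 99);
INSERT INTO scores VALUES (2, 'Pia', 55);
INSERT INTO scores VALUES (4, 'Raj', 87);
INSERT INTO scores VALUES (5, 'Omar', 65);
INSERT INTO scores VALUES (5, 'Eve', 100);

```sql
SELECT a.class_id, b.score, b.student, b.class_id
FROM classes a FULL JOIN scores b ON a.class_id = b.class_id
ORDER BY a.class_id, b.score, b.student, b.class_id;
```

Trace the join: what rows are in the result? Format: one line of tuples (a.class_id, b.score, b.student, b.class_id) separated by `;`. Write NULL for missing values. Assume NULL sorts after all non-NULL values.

FULL OUTER JOIN keeps every row from both sides; unmatched rows get NULL for the other side's columns.
Matching on a.class_id = b.class_id. A NULL in a compared column never satisfies the condition.
- class_id=NULL: no b row matches, row kept with b columns NULL.
- class_id=7: no b row matches, row kept with b columns NULL.
- class_id=3: no b row matches, row kept with b columns NULL.
- class_id=3: no b row matches, row kept with b columns NULL.
- class_id=6: 1 matching b row(s), so 1 row(s) emitted.
- class_id=6: 1 matching b row(s), so 1 row(s) emitted.
- class_id=7: no b row matches, row kept with b columns NULL.
- 8 row(s) from b found no a partner → padded with NULL.

(3, NULL, NULL, NULL); (3, NULL, NULL, NULL); (6, 99, Bob, 6); (6, 99, Bob, 6); (7, NULL, NULL, NULL); (7, NULL, NULL, NULL); (NULL, 50, NULL, 4); (NULL, 55, Pia, 2); (NULL, 63, Uma, 5); (NULL, 65, Omar, 5); (NULL, 69, Pia, 5); (NULL, 87, Raj, 4); (NULL, 100, Eve, 5); (NULL, 100, Mona, NULL); (NULL, NULL, NULL, NULL)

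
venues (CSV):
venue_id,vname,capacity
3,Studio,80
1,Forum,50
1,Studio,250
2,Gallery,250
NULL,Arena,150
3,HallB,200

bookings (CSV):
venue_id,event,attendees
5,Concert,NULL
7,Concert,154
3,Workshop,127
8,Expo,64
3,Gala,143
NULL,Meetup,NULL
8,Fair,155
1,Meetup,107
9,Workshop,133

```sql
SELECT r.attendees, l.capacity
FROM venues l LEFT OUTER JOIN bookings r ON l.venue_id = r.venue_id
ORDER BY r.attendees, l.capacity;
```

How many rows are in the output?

LEFT JOIN keeps every row from `venues`; unmatched rows get NULL for `bookings`'s columns.
Matching on l.venue_id = r.venue_id. A NULL in a compared column never satisfies the condition.
Matched pairs: 6; unmatched l rows kept: 2.
Total: 6 matched + 2 padded = 8 rows.

8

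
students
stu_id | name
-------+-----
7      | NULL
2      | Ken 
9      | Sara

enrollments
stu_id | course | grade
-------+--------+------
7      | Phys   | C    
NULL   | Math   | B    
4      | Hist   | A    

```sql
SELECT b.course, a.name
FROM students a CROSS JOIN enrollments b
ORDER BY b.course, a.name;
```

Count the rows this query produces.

9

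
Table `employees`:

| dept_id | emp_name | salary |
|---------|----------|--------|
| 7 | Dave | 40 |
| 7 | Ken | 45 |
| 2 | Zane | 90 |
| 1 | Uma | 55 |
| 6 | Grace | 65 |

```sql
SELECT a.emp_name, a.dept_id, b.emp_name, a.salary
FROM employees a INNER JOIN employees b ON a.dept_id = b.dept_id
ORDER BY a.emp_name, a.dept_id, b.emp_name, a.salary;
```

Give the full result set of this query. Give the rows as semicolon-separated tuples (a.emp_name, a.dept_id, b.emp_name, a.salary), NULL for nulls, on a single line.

(Dave, 7, Dave, 40); (Dave, 7, Ken, 40); (Grace, 6, Grace, 65); (Ken, 7, Dave, 45); (Ken, 7, Ken, 45); (Uma, 1, Uma, 55); (Zane, 2, Zane, 90)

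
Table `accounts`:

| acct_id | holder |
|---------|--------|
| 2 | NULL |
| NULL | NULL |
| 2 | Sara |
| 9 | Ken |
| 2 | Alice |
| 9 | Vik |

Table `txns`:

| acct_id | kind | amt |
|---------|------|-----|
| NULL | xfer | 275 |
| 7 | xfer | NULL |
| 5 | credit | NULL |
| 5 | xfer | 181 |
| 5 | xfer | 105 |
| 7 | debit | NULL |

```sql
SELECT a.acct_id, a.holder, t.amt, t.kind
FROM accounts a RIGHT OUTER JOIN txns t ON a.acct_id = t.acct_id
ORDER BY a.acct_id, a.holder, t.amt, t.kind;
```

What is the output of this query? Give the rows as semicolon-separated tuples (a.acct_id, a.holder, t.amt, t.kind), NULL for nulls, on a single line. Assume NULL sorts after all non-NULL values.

RIGHT JOIN keeps every row from `txns`; unmatched rows get NULL for `accounts`'s columns.
Matching on a.acct_id = t.acct_id. A NULL in a compared column never satisfies the condition.
Matched pairs: 0; unmatched t rows kept: 6.

(NULL, NULL, 105, xfer); (NULL, NULL, 181, xfer); (NULL, NULL, 275, xfer); (NULL, NULL, NULL, credit); (NULL, NULL, NULL, debit); (NULL, NULL, NULL, xfer)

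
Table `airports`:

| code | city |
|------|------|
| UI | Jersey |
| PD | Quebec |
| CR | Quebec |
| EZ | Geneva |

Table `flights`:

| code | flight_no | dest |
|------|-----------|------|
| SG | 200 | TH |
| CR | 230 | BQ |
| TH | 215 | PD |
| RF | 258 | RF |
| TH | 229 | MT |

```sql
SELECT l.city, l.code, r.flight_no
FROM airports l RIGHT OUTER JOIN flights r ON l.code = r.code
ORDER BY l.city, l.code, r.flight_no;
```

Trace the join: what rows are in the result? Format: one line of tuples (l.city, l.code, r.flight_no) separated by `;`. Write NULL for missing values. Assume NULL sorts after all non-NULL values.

RIGHT JOIN keeps every row from `flights`; unmatched rows get NULL for `airports`'s columns.
Matching on l.code = r.code.
- l row (code=UI): no match.
- l row (code=PD): no match.
- l row (code=CR): matches 1 r row(s) → 1 output row(s).
- l row (code=EZ): no match.
- 4 r row(s) had no l match → kept, l columns NULL.
After projecting and ordering:
l.city | l.code | r.flight_no
Quebec | CR | 230
NULL | NULL | 200
NULL | NULL | 215
NULL | NULL | 229
NULL | NULL | 258

(Quebec, CR, 230); (NULL, NULL, 200); (NULL, NULL, 215); (NULL, NULL, 229); (NULL, NULL, 258)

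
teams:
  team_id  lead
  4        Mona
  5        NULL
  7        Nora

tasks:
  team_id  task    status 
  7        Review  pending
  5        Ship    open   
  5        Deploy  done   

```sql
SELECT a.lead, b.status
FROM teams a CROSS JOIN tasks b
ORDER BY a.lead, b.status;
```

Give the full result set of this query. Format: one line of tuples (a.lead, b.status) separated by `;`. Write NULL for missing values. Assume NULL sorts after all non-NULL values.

CROSS JOIN pairs every row of `teams` with every row of `tasks`: 3 × 3 = 9 rows.
After projecting and ordering:
a.lead | b.status
Mona | done
Mona | open
Mona | pending
Nora | done
Nora | open
Nora | pending
NULL | done
NULL | open
NULL | pending

(Mona, done); (Mona, open); (Mona, pending); (Nora, done); (Nora, open); (Nora, pending); (NULL, done); (NULL, open); (NULL, pending)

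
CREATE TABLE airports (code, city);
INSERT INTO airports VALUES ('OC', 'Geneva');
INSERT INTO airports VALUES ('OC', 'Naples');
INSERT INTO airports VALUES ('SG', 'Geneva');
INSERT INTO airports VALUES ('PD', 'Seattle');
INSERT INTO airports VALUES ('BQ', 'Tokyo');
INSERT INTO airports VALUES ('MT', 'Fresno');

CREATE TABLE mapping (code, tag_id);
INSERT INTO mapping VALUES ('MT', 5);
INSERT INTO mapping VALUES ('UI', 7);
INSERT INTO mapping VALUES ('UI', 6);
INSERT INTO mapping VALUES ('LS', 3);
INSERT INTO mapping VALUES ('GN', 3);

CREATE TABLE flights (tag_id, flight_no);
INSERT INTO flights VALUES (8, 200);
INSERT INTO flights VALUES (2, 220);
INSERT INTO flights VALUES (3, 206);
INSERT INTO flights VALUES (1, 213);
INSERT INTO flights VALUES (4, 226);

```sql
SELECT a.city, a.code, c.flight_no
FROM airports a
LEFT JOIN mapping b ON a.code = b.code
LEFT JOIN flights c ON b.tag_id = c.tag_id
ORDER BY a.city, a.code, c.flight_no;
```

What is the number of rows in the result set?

6

Evaluate left to right. First `airports a LEFT JOIN mapping b` on code: 6 row(s).
Then LEFT JOIN `flights c` on tag_id: each of those 6 rows is kept; rows whose b.tag_id has no match in c get NULL for c's columns.
Result: 6 row(s).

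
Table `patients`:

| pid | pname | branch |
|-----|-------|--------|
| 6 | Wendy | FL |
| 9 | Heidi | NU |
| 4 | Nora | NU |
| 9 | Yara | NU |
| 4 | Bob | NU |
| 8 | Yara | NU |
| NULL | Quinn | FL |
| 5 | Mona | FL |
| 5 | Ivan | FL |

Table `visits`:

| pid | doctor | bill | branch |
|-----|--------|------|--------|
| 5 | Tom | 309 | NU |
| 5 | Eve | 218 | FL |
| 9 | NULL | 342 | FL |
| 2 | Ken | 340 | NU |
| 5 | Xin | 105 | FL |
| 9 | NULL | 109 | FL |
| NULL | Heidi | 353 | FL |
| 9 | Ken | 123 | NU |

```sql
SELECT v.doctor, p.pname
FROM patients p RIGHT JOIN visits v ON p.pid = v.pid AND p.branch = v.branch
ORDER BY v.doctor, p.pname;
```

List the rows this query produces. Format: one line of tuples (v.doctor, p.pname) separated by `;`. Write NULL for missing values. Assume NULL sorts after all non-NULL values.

(Eve, Ivan); (Eve, Mona); (Heidi, NULL); (Ken, Heidi); (Ken, Yara); (Ken, NULL); (Tom, NULL); (Xin, Ivan); (Xin, Mona); (NULL, NULL); (NULL, NULL)

RIGHT JOIN keeps every row from `visits`; unmatched rows get NULL for `patients`'s columns.
Matching on p.pid = v.pid AND p.branch = v.branch. A NULL in a compared column never satisfies the condition.
- p row (pid=6, branch=FL): no match.
- p row (pid=9, branch=NU): matches 1 v row(s) → 1 output row(s).
- p row (pid=4, branch=NU): no match.
- p row (pid=9, branch=NU): matches 1 v row(s) → 1 output row(s).
- p row (pid=4, branch=NU): no match.
- p row (pid=8, branch=NU): no match.
- p row (pid=NULL, branch=FL): no match.
- p row (pid=5, branch=FL): matches 2 v row(s) → 2 output row(s).
- p row (pid=5, branch=FL): matches 2 v row(s) → 2 output row(s).
- plus 5 unmatched v row(s), each kept with NULL p columns.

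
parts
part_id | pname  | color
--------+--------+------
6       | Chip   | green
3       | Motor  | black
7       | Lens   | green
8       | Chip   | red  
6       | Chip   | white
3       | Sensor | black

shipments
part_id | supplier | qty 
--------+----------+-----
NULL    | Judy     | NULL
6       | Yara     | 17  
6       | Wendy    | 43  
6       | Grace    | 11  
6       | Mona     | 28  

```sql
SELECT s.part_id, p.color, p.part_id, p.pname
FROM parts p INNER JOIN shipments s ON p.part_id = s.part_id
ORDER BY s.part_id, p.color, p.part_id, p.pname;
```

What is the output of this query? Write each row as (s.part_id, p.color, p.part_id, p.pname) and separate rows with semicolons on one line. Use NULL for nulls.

INNER JOIN keeps only pairs where the ON condition holds.
Matching on p.part_id = s.part_id. A NULL in a compared column never satisfies the condition.
- p (part_id=6) pairs with 4 row(s) of s.
- p (part_id=3) has no partner → excluded.
- p (part_id=7) has no partner → excluded.
- p (part_id=8) has no partner → excluded.
- p (part_id=6) pairs with 4 row(s) of s.
- p (part_id=3) has no partner → excluded.
After projecting and ordering:
s.part_id | p.color | p.part_id | p.pname
6 | green | 6 | Chip
6 | green | 6 | Chip
6 | green | 6 | Chip
6 | green | 6 | Chip
6 | white | 6 | Chip
6 | white | 6 | Chip
6 | white | 6 | Chip
6 | white | 6 | Chip

(6, green, 6, Chip); (6, green, 6, Chip); (6, green, 6, Chip); (6, green, 6, Chip); (6, white, 6, Chip); (6, white, 6, Chip); (6, white, 6, Chip); (6, white, 6, Chip)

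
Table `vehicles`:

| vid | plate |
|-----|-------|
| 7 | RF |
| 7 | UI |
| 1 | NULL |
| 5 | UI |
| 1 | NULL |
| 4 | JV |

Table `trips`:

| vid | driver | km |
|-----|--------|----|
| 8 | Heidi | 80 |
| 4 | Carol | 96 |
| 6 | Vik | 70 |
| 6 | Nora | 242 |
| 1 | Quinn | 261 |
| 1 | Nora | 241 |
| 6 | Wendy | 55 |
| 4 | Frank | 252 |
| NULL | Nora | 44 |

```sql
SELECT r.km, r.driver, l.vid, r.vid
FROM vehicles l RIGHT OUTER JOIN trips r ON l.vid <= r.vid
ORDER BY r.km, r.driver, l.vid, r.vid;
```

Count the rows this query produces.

RIGHT JOIN keeps every row from `trips`; unmatched rows get NULL for `vehicles`'s columns.
Matching on l.vid <= r.vid. A NULL in a compared column never satisfies the condition.
- l (vid=7) pairs with 1 row(s) of r.
- l (vid=7) pairs with 1 row(s) of r.
- l (vid=1) pairs with 8 row(s) of r.
- l (vid=5) pairs with 4 row(s) of r.
- l (vid=1) pairs with 8 row(s) of r.
- l (vid=4) pairs with 6 row(s) of r.
- 1 r row(s) had no l match → kept, l columns NULL.
Total: 28 matched + 1 padded = 29 rows.

29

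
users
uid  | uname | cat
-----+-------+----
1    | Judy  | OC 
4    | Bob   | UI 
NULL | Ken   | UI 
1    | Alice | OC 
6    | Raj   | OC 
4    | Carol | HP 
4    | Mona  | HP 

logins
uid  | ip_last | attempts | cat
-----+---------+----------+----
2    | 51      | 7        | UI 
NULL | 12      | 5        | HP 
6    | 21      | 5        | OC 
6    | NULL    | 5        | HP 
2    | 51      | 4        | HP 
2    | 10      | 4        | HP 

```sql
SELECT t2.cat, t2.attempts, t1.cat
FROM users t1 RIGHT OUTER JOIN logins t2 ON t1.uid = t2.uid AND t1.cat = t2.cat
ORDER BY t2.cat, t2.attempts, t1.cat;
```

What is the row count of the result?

RIGHT JOIN keeps every row from `logins`; unmatched rows get NULL for `users`'s columns.
Matching on t1.uid = t2.uid AND t1.cat = t2.cat. A NULL in a compared column never satisfies the condition.
- t1 (uid=1, cat=OC) has no partner in t2.
- t1 (uid=4, cat=UI) has no partner in t2.
- t1 (uid=NULL, cat=UI) has no partner in t2.
- t1 (uid=1, cat=OC) has no partner in t2.
- t1 (uid=6, cat=OC) pairs with 1 row(s) of t2.
- t1 (uid=4, cat=HP) has no partner in t2.
- t1 (uid=4, cat=HP) has no partner in t2.
- plus 5 unmatched t2 row(s), each kept with NULL t1 columns.
Total: 1 matched + 5 padded = 6 rows.

6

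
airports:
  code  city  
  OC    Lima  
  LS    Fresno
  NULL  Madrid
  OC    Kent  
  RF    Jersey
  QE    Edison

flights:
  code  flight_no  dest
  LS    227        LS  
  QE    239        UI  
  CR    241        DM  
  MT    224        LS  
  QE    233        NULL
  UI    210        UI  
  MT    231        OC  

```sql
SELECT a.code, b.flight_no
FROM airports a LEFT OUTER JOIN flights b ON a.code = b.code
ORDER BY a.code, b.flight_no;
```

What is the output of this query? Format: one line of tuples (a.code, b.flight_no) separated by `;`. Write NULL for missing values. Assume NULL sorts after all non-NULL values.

LEFT JOIN keeps every row from `airports`; unmatched rows get NULL for `flights`'s columns.
Matching on a.code = b.code. A NULL in a compared column never satisfies the condition.
- code=OC: no b row matches, row kept with b columns NULL.
- code=LS: 1 matching b row(s), so 1 row(s) emitted.
- code=NULL: no b row matches, row kept with b columns NULL.
- code=OC: no b row matches, row kept with b columns NULL.
- code=RF: no b row matches, row kept with b columns NULL.
- code=QE: 2 matching b row(s), so 2 row(s) emitted.
After projecting and ordering:
a.code | b.flight_no
LS | 227
OC | NULL
OC | NULL
QE | 233
QE | 239
RF | NULL
NULL | NULL

(LS, 227); (OC, NULL); (OC, NULL); (QE, 233); (QE, 239); (RF, NULL); (NULL, NULL)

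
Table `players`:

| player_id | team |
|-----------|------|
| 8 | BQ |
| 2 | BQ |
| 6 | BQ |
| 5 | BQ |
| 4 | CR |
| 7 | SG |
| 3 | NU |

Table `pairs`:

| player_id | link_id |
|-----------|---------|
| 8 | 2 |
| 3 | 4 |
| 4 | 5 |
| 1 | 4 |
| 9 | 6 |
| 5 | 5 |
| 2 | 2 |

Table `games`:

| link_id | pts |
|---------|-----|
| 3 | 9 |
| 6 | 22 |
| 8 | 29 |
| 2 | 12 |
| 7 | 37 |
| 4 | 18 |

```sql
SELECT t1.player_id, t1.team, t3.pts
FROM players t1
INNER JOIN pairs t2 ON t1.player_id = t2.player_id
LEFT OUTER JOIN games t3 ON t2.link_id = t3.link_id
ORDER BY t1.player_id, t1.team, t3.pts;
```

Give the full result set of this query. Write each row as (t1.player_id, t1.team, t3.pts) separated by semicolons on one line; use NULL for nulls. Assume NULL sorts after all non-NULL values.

(2, BQ, 12); (3, NU, 18); (4, CR, NULL); (5, BQ, NULL); (8, BQ, 12)

Step 1 — t1 INNER JOIN t2 on player_id → 5 row(s).
Then LEFT JOIN `games t3` on link_id: each of those 5 rows is kept; rows whose t2.link_id has no match in t3 get NULL for t3's columns.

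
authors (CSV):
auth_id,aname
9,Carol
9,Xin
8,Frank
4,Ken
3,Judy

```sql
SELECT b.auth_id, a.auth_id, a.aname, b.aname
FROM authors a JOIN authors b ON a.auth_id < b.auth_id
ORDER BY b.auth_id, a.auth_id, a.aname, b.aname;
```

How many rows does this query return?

INNER JOIN keeps only pairs where the ON condition holds.
Matching on a.auth_id < b.auth_id.
Matched pairs: 9.
Total: 9 rows.

9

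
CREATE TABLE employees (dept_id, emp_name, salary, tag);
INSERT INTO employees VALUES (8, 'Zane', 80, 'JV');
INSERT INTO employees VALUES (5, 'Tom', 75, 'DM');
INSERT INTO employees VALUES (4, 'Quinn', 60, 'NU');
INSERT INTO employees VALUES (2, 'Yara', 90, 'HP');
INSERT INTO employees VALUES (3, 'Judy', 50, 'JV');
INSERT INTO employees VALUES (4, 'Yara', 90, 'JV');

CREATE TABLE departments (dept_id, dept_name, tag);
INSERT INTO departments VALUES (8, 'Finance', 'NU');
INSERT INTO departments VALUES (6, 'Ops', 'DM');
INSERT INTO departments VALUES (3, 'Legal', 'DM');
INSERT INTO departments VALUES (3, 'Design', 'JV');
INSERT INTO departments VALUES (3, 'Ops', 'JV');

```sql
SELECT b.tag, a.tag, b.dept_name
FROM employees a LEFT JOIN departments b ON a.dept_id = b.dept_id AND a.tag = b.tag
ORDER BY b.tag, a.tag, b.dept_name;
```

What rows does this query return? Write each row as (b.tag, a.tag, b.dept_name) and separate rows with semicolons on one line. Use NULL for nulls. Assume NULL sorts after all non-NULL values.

(JV, JV, Design); (JV, JV, Ops); (NULL, DM, NULL); (NULL, HP, NULL); (NULL, JV, NULL); (NULL, JV, NULL); (NULL, NU, NULL)

LEFT JOIN keeps every row from `employees`; unmatched rows get NULL for `departments`'s columns.
Matching on a.dept_id = b.dept_id AND a.tag = b.tag.
- a row (dept_id=8, tag=JV): no match → kept, b columns NULL.
- a row (dept_id=5, tag=DM): no match → kept, b columns NULL.
- a row (dept_id=4, tag=NU): no match → kept, b columns NULL.
- a row (dept_id=2, tag=HP): no match → kept, b columns NULL.
- a row (dept_id=3, tag=JV): matches 2 b row(s) → 2 output row(s).
- a row (dept_id=4, tag=JV): no match → kept, b columns NULL.
After projecting and ordering:
b.tag | a.tag | b.dept_name
JV | JV | Design
JV | JV | Ops
NULL | DM | NULL
NULL | HP | NULL
NULL | JV | NULL
NULL | JV | NULL
NULL | NU | NULL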